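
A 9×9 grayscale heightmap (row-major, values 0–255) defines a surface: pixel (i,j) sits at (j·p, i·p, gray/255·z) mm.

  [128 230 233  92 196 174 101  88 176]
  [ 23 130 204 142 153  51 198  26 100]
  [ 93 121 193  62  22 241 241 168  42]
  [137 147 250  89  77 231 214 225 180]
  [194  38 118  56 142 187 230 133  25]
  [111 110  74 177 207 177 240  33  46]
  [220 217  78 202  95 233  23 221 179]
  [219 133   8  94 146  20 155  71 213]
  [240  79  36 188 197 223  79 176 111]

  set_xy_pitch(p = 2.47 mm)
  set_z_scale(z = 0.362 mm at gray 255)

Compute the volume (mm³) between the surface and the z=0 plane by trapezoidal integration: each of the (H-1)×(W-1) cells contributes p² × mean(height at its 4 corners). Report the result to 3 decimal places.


height_mm = gray/255 × 0.362; cell vol = 2.47² × mean(4 corners)
unit = 2.47² × 0.362 / (4×255) = 0.00216522 mm³ per gray-sum
row 0: Σ corner-gray over 8 cells = 4463  → 9.6634
row 1: Σ corner-gray over 8 cells = 4162  → 9.0117
row 2: Σ corner-gray over 8 cells = 5014  → 10.8564
row 3: Σ corner-gray over 8 cells = 4810  → 10.4147
row 4: Σ corner-gray over 8 cells = 4220  → 9.1372
row 5: Σ corner-gray over 8 cells = 4730  → 10.2415
row 6: Σ corner-gray over 8 cells = 4223  → 9.1437
row 7: Σ corner-gray over 8 cells = 3993  → 8.6457
Σ rows: total corner-gray = 35615  → 77.1144 mm³

77.114


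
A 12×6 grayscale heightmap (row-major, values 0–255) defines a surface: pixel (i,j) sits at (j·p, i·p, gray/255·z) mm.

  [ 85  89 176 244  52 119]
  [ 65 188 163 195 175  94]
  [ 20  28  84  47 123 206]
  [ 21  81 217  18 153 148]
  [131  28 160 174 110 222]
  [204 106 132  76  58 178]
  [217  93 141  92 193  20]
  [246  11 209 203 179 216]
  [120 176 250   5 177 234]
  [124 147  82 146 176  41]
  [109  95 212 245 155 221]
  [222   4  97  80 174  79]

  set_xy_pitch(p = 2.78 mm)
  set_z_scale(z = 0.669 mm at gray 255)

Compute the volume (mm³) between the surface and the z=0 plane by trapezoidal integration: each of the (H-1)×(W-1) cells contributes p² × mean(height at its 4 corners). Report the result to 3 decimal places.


148.129

height_mm = gray/255 × 0.669; cell vol = 2.78² × mean(4 corners)
unit = 2.78² × 0.669 / (4×255) = 0.00506892 mm³ per gray-sum
row 0: Σ corner-gray over 5 cells = 2927  → 14.8367
row 1: Σ corner-gray over 5 cells = 2391  → 12.1198
row 2: Σ corner-gray over 5 cells = 1897  → 9.6157
row 3: Σ corner-gray over 5 cells = 2404  → 12.1857
row 4: Σ corner-gray over 5 cells = 2423  → 12.2820
row 5: Σ corner-gray over 5 cells = 2401  → 12.1705
row 6: Σ corner-gray over 5 cells = 2941  → 14.9077
row 7: Σ corner-gray over 5 cells = 3236  → 16.4030
row 8: Σ corner-gray over 5 cells = 2837  → 14.3805
row 9: Σ corner-gray over 5 cells = 3011  → 15.2625
row 10: Σ corner-gray over 5 cells = 2755  → 13.9649
Σ rows: total corner-gray = 29223  → 148.1291 mm³


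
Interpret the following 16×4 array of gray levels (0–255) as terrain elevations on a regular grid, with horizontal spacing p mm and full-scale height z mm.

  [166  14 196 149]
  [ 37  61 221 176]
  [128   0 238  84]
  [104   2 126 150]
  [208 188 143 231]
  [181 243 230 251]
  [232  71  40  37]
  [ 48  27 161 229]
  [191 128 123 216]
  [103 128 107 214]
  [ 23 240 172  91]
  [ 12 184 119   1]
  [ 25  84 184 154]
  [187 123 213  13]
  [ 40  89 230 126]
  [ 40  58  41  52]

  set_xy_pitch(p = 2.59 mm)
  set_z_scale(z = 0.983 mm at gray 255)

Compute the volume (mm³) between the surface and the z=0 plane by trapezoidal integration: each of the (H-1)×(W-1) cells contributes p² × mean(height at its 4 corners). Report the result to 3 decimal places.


height_mm = gray/255 × 0.983; cell vol = 2.59² × mean(4 corners)
unit = 2.59² × 0.983 / (4×255) = 0.00646477 mm³ per gray-sum
row 0: Σ corner-gray over 3 cells = 1512  → 9.7747
row 1: Σ corner-gray over 3 cells = 1465  → 9.4709
row 2: Σ corner-gray over 3 cells = 1198  → 7.7448
row 3: Σ corner-gray over 3 cells = 1611  → 10.4147
row 4: Σ corner-gray over 3 cells = 2479  → 16.0262
row 5: Σ corner-gray over 3 cells = 1869  → 12.0826
row 6: Σ corner-gray over 3 cells = 1144  → 7.3957
row 7: Σ corner-gray over 3 cells = 1562  → 10.0980
row 8: Σ corner-gray over 3 cells = 1696  → 10.9642
row 9: Σ corner-gray over 3 cells = 1725  → 11.1517
row 10: Σ corner-gray over 3 cells = 1557  → 10.0656
row 11: Σ corner-gray over 3 cells = 1334  → 8.6240
row 12: Σ corner-gray over 3 cells = 1587  → 10.2596
row 13: Σ corner-gray over 3 cells = 1676  → 10.8349
row 14: Σ corner-gray over 3 cells = 1094  → 7.0725
Σ rows: total corner-gray = 23509  → 151.9802 mm³

151.980


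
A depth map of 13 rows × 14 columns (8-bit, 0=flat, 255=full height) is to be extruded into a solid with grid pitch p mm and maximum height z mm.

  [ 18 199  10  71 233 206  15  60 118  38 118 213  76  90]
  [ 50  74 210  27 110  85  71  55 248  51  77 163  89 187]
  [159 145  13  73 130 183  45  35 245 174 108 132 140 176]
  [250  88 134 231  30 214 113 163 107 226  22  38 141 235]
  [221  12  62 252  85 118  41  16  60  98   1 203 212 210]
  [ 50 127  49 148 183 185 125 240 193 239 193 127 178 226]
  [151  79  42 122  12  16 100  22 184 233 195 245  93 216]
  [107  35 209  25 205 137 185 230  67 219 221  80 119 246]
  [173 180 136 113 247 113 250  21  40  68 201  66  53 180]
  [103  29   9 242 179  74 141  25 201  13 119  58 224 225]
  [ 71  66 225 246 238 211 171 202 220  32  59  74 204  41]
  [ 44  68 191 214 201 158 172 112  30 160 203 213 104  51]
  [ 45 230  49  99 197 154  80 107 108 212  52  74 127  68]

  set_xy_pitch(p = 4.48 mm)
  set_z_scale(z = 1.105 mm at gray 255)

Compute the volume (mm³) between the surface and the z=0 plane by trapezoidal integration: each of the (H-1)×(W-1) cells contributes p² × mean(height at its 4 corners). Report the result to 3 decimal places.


1752.676

height_mm = gray/255 × 1.105; cell vol = 4.48² × mean(4 corners)
unit = 4.48² × 1.105 / (4×255) = 0.0217429 mm³ per gray-sum
row 0: Σ corner-gray over 13 cells = 5579  → 121.3038
row 1: Σ corner-gray over 13 cells = 5938  → 129.1095
row 2: Σ corner-gray over 13 cells = 6680  → 145.2428
row 3: Σ corner-gray over 13 cells = 6250  → 135.8933
row 4: Σ corner-gray over 13 cells = 7001  → 152.2223
row 5: Σ corner-gray over 13 cells = 7303  → 158.7886
row 6: Σ corner-gray over 13 cells = 6870  → 149.3740
row 7: Σ corner-gray over 13 cells = 7146  → 155.3750
row 8: Σ corner-gray over 13 cells = 6285  → 136.6543
row 9: Σ corner-gray over 13 cells = 6964  → 151.4178
row 10: Σ corner-gray over 13 cells = 7755  → 168.6164
row 11: Σ corner-gray over 13 cells = 6838  → 148.6782
Σ rows: total corner-gray = 80609  → 1752.6761 mm³


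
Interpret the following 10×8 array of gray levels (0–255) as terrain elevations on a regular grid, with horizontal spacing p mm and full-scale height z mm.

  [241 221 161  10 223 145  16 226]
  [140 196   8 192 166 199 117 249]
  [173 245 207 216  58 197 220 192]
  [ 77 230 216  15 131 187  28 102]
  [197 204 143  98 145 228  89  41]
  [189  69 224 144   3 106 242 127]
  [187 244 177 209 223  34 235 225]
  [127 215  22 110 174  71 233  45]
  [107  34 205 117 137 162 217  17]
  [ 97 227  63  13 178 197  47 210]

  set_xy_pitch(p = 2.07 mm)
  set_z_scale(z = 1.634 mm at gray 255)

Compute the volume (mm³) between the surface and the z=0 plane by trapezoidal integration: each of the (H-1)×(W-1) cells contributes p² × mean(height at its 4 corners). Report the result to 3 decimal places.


257.642

height_mm = gray/255 × 1.634; cell vol = 2.07² × mean(4 corners)
unit = 2.07² × 1.634 / (4×255) = 0.00686424 mm³ per gray-sum
row 0: Σ corner-gray over 7 cells = 4164  → 28.5827
row 1: Σ corner-gray over 7 cells = 4796  → 32.9209
row 2: Σ corner-gray over 7 cells = 4444  → 30.5047
row 3: Σ corner-gray over 7 cells = 3845  → 26.3930
row 4: Σ corner-gray over 7 cells = 3944  → 27.0726
row 5: Σ corner-gray over 7 cells = 4548  → 31.2186
row 6: Σ corner-gray over 7 cells = 4478  → 30.7381
row 7: Σ corner-gray over 7 cells = 3690  → 25.3291
row 8: Σ corner-gray over 7 cells = 3625  → 24.8829
Σ rows: total corner-gray = 37534  → 257.6425 mm³


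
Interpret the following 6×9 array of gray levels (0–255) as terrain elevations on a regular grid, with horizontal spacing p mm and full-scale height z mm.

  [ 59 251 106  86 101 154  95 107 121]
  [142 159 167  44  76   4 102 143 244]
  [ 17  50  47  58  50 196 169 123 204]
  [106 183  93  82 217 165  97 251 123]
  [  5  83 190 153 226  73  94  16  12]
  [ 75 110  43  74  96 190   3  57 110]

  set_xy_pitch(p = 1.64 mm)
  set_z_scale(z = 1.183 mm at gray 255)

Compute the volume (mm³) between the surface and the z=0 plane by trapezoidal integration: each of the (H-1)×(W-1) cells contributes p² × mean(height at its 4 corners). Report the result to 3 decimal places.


height_mm = gray/255 × 1.183; cell vol = 1.64² × mean(4 corners)
unit = 1.64² × 1.183 / (4×255) = 0.00311941 mm³ per gray-sum
row 0: Σ corner-gray over 8 cells = 3756  → 11.7165
row 1: Σ corner-gray over 8 cells = 3383  → 10.5530
row 2: Σ corner-gray over 8 cells = 4012  → 12.5151
row 3: Σ corner-gray over 8 cells = 4092  → 12.7646
row 4: Σ corner-gray over 8 cells = 3018  → 9.4144
Σ rows: total corner-gray = 18261  → 56.9635 mm³

56.964


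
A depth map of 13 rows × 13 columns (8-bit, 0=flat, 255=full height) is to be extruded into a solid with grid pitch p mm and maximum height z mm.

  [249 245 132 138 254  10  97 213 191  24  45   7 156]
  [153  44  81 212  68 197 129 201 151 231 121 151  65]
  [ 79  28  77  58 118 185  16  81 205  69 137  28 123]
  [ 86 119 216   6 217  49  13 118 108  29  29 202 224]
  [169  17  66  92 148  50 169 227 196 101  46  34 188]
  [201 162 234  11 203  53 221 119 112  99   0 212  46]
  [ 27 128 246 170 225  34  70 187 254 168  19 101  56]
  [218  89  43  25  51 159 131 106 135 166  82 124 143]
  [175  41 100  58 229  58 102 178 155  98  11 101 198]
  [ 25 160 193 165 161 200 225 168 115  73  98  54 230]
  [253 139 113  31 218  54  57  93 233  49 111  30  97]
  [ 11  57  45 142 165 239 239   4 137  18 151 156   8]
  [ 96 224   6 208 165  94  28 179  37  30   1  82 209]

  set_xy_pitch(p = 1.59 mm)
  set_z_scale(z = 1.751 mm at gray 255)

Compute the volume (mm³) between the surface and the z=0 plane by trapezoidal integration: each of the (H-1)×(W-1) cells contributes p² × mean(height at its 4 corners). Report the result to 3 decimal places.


294.645

height_mm = gray/255 × 1.751; cell vol = 1.59² × mean(4 corners)
unit = 1.59² × 1.751 / (4×255) = 0.0043399 mm³ per gray-sum
row 0: Σ corner-gray over 12 cells = 6507  → 28.2398
row 1: Σ corner-gray over 12 cells = 5596  → 24.2861
row 2: Σ corner-gray over 12 cells = 4728  → 20.5191
row 3: Σ corner-gray over 12 cells = 5171  → 22.4416
row 4: Σ corner-gray over 12 cells = 5748  → 24.9458
row 5: Σ corner-gray over 12 cells = 6386  → 27.7146
row 6: Σ corner-gray over 12 cells = 5870  → 25.4752
row 7: Σ corner-gray over 12 cells = 5218  → 22.6456
row 8: Σ corner-gray over 12 cells = 6114  → 26.5342
row 9: Σ corner-gray over 12 cells = 6085  → 26.4083
row 10: Σ corner-gray over 12 cells = 5331  → 23.1360
row 11: Σ corner-gray over 12 cells = 5138  → 22.2984
Σ rows: total corner-gray = 67892  → 294.6448 mm³


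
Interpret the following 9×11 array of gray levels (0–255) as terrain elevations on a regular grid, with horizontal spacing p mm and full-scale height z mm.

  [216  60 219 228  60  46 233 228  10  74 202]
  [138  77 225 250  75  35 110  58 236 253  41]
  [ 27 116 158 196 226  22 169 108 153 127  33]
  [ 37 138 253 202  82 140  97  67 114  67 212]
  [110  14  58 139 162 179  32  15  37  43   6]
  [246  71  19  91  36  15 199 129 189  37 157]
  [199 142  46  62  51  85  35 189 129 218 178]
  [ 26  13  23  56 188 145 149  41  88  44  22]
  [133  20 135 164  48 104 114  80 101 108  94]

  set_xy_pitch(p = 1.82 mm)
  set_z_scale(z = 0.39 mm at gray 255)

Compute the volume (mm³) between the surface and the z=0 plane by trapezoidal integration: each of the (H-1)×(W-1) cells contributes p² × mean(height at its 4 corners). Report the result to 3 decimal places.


height_mm = gray/255 × 0.39; cell vol = 1.82² × mean(4 corners)
unit = 1.82² × 0.39 / (4×255) = 0.00126651 mm³ per gray-sum
row 0: Σ corner-gray over 10 cells = 5551  → 7.0304
row 1: Σ corner-gray over 10 cells = 5427  → 6.8733
row 2: Σ corner-gray over 10 cells = 5179  → 6.5592
row 3: Σ corner-gray over 10 cells = 4043  → 5.1205
row 4: Σ corner-gray over 10 cells = 3449  → 4.3682
row 5: Σ corner-gray over 10 cells = 4266  → 5.4029
row 6: Σ corner-gray over 10 cells = 3833  → 4.8545
row 7: Σ corner-gray over 10 cells = 3517  → 4.4543
Σ rows: total corner-gray = 35265  → 44.6633 mm³

44.663


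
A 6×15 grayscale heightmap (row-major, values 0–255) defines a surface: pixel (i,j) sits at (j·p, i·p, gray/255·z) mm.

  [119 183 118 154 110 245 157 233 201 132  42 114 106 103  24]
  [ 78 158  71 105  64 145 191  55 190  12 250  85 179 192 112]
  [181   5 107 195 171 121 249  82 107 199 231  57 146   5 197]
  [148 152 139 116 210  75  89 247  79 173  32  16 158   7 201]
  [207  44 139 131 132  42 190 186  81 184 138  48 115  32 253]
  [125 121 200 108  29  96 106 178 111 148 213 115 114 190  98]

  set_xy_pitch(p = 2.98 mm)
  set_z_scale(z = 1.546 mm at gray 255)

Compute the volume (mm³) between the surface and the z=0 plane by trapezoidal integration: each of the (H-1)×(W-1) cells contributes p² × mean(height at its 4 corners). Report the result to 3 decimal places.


480.276

height_mm = gray/255 × 1.546; cell vol = 2.98² × mean(4 corners)
unit = 2.98² × 1.546 / (4×255) = 0.0134599 mm³ per gray-sum
row 0: Σ corner-gray over 14 cells = 7523  → 101.2588
row 1: Σ corner-gray over 14 cells = 7312  → 98.4188
row 2: Σ corner-gray over 14 cells = 7063  → 95.0673
row 3: Σ corner-gray over 14 cells = 6719  → 90.4371
row 4: Σ corner-gray over 14 cells = 7065  → 95.0942
Σ rows: total corner-gray = 35682  → 480.2762 mm³


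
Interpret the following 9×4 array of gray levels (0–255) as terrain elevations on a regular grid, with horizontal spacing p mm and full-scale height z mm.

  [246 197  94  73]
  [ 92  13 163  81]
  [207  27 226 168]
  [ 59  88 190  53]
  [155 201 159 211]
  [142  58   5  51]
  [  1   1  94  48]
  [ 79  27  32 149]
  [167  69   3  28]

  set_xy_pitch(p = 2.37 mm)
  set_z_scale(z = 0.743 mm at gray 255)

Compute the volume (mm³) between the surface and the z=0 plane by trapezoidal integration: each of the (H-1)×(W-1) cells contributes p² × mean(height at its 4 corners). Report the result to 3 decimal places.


height_mm = gray/255 × 0.743; cell vol = 2.37² × mean(4 corners)
unit = 2.37² × 0.743 / (4×255) = 0.00409153 mm³ per gray-sum
row 0: Σ corner-gray over 3 cells = 1426  → 5.8345
row 1: Σ corner-gray over 3 cells = 1406  → 5.7527
row 2: Σ corner-gray over 3 cells = 1549  → 6.3378
row 3: Σ corner-gray over 3 cells = 1754  → 7.1765
row 4: Σ corner-gray over 3 cells = 1405  → 5.7486
row 5: Σ corner-gray over 3 cells = 558  → 2.2831
row 6: Σ corner-gray over 3 cells = 585  → 2.3935
row 7: Σ corner-gray over 3 cells = 685  → 2.8027
Σ rows: total corner-gray = 9368  → 38.3294 mm³

38.329


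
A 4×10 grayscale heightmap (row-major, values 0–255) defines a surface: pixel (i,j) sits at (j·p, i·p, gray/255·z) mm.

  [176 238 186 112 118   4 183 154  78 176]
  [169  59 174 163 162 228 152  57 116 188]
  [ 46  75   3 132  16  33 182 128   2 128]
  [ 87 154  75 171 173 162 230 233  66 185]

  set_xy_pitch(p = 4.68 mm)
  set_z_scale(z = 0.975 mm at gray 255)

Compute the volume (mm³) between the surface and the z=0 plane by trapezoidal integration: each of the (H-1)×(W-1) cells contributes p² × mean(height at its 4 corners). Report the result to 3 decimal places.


height_mm = gray/255 × 0.975; cell vol = 4.68² × mean(4 corners)
unit = 4.68² × 0.975 / (4×255) = 0.0209361 mm³ per gray-sum
row 0: Σ corner-gray over 9 cells = 5077  → 106.2927
row 1: Σ corner-gray over 9 cells = 3895  → 81.5462
row 2: Σ corner-gray over 9 cells = 4116  → 86.1731
Σ rows: total corner-gray = 13088  → 274.0119 mm³

274.012


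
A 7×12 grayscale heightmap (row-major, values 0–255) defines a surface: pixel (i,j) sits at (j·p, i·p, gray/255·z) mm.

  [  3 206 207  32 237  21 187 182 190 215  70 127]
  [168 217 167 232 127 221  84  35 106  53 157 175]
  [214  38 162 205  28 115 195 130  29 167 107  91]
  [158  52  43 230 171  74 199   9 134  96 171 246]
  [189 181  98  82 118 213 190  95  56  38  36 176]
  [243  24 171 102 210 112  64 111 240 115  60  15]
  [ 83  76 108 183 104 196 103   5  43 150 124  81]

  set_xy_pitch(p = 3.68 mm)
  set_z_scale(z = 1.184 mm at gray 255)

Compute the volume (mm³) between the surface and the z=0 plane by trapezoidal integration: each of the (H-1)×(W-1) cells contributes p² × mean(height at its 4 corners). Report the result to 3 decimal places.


height_mm = gray/255 × 1.184; cell vol = 3.68² × mean(4 corners)
unit = 3.68² × 1.184 / (4×255) = 0.0157198 mm³ per gray-sum
row 0: Σ corner-gray over 11 cells = 6365  → 100.0566
row 1: Σ corner-gray over 11 cells = 5798  → 91.1434
row 2: Σ corner-gray over 11 cells = 5419  → 85.1856
row 3: Σ corner-gray over 11 cells = 5341  → 83.9595
row 4: Σ corner-gray over 11 cells = 5255  → 82.6076
row 5: Σ corner-gray over 11 cells = 5024  → 78.9763
Σ rows: total corner-gray = 33202  → 521.9290 mm³

521.929


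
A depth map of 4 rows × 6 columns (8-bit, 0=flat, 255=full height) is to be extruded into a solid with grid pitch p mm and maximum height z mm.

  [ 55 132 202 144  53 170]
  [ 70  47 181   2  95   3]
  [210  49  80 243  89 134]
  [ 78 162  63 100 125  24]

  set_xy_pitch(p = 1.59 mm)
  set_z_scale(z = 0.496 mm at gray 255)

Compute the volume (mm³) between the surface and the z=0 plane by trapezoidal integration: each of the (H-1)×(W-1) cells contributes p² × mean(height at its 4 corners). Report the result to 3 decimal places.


height_mm = gray/255 × 0.496; cell vol = 1.59² × mean(4 corners)
unit = 1.59² × 0.496 / (4×255) = 0.00122935 mm³ per gray-sum
row 0: Σ corner-gray over 5 cells = 2010  → 2.4710
row 1: Σ corner-gray over 5 cells = 1989  → 2.4452
row 2: Σ corner-gray over 5 cells = 2268  → 2.7882
Σ rows: total corner-gray = 6267  → 7.7043 mm³

7.704


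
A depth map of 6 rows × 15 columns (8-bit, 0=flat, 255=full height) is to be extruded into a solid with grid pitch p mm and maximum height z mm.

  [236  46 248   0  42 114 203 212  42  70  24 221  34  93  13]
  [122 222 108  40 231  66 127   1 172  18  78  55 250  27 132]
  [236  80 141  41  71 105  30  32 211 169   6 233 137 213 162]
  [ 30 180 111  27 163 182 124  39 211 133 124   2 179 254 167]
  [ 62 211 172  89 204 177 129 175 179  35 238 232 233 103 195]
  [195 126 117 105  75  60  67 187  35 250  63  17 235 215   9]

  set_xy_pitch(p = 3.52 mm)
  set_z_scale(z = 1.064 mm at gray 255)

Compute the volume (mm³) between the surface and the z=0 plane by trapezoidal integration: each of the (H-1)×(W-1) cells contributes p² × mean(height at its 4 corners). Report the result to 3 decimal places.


height_mm = gray/255 × 1.064; cell vol = 3.52² × mean(4 corners)
unit = 3.52² × 1.064 / (4×255) = 0.0129249 mm³ per gray-sum
row 0: Σ corner-gray over 14 cells = 5991  → 77.4330
row 1: Σ corner-gray over 14 cells = 6380  → 82.4608
row 2: Σ corner-gray over 14 cells = 6991  → 90.3579
row 3: Σ corner-gray over 14 cells = 8266  → 106.8371
row 4: Σ corner-gray over 14 cells = 7919  → 102.3522
Σ rows: total corner-gray = 35547  → 459.4410 mm³

459.441


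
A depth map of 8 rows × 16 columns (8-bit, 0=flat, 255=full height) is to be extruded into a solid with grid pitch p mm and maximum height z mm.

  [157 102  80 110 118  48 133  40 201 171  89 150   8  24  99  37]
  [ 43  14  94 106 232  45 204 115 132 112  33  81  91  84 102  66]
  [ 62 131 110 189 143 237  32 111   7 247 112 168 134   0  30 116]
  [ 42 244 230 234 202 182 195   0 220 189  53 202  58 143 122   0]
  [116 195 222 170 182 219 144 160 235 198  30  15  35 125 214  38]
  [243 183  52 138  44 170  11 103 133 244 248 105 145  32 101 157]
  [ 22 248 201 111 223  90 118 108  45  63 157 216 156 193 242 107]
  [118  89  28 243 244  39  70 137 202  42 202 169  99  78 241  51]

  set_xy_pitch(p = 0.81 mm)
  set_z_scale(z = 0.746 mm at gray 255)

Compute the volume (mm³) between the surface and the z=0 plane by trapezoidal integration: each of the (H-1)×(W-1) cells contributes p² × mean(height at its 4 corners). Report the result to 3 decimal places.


26.140

height_mm = gray/255 × 0.746; cell vol = 0.81² × mean(4 corners)
unit = 0.81² × 0.746 / (4×255) = 0.000479854 mm³ per gray-sum
row 0: Σ corner-gray over 15 cells = 5939  → 2.8499
row 1: Σ corner-gray over 15 cells = 6479  → 3.1090
row 2: Σ corner-gray over 15 cells = 8070  → 3.8724
row 3: Σ corner-gray over 15 cells = 9032  → 4.3340
row 4: Σ corner-gray over 15 cells = 8260  → 3.9636
row 5: Σ corner-gray over 15 cells = 8289  → 3.9775
row 6: Σ corner-gray over 15 cells = 8406  → 4.0336
Σ rows: total corner-gray = 54475  → 26.1400 mm³


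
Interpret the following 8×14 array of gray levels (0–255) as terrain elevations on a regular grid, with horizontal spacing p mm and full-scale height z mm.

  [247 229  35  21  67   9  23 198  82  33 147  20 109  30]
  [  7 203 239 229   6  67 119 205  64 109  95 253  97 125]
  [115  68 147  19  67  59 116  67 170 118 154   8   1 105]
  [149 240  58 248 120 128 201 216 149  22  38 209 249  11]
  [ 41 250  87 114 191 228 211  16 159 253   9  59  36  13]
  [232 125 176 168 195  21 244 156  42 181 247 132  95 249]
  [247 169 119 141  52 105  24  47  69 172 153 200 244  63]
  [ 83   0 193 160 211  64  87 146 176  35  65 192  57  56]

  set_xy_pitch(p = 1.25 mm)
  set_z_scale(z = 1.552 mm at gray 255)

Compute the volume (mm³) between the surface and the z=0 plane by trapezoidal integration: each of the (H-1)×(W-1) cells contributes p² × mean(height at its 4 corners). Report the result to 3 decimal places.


height_mm = gray/255 × 1.552; cell vol = 1.25² × mean(4 corners)
unit = 1.25² × 1.552 / (4×255) = 0.00237745 mm³ per gray-sum
row 0: Σ corner-gray over 13 cells = 5727  → 13.6157
row 1: Σ corner-gray over 13 cells = 5712  → 13.5800
row 2: Σ corner-gray over 13 cells = 6124  → 14.5595
row 3: Σ corner-gray over 13 cells = 7196  → 17.1081
row 4: Σ corner-gray over 13 cells = 7325  → 17.4148
row 5: Σ corner-gray over 13 cells = 7345  → 17.4624
row 6: Σ corner-gray over 13 cells = 6211  → 14.7663
Σ rows: total corner-gray = 45640  → 108.5069 mm³

108.507


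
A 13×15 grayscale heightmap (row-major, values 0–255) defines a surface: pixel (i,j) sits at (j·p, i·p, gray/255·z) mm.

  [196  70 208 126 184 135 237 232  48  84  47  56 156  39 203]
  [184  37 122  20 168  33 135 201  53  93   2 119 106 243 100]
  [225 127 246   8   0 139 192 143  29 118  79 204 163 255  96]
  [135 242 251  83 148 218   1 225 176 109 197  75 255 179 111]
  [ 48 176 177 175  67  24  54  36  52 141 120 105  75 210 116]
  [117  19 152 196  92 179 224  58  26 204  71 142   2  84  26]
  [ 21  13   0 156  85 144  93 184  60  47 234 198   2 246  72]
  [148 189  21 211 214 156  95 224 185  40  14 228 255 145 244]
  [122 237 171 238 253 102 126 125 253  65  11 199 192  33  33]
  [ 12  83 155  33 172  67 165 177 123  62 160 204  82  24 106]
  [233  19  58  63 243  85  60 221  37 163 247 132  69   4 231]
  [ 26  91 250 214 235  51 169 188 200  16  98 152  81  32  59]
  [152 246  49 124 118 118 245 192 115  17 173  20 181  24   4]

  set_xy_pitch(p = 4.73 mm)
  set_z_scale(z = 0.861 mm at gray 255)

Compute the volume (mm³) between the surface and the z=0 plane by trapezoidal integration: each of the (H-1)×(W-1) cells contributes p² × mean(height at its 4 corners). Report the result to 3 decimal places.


1599.760

height_mm = gray/255 × 0.861; cell vol = 4.73² × mean(4 corners)
unit = 4.73² × 0.861 / (4×255) = 0.0188854 mm³ per gray-sum
row 0: Σ corner-gray over 14 cells = 6591  → 124.4734
row 1: Σ corner-gray over 14 cells = 6675  → 126.0598
row 2: Σ corner-gray over 14 cells = 8291  → 156.5785
row 3: Σ corner-gray over 14 cells = 7552  → 142.6222
row 4: Σ corner-gray over 14 cells = 6029  → 113.8598
row 5: Σ corner-gray over 14 cells = 6058  → 114.4075
row 6: Σ corner-gray over 14 cells = 7363  → 139.0529
row 7: Σ corner-gray over 14 cells = 8511  → 160.7333
row 8: Σ corner-gray over 14 cells = 7297  → 137.8065
row 9: Σ corner-gray over 14 cells = 6398  → 120.8285
row 10: Σ corner-gray over 14 cells = 6905  → 130.4034
row 11: Σ corner-gray over 14 cells = 7039  → 132.9340
Σ rows: total corner-gray = 84709  → 1599.7599 mm³


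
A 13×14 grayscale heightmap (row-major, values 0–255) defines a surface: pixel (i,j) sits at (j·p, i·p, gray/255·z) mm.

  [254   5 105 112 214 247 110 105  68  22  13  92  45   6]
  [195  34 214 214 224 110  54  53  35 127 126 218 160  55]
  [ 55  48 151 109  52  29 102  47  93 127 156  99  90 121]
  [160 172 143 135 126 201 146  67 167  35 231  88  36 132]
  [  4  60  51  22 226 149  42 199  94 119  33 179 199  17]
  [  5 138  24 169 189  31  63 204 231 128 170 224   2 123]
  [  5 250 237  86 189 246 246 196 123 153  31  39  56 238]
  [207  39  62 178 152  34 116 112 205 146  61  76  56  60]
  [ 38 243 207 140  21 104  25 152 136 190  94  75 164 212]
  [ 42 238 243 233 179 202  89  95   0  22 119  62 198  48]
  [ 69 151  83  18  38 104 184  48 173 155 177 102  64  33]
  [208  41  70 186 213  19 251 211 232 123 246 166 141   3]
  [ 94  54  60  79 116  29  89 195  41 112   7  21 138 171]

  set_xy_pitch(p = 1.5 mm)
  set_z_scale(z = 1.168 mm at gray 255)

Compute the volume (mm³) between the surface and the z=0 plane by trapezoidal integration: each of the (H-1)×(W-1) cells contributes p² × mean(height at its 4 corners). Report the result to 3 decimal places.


194.439

height_mm = gray/255 × 1.168; cell vol = 1.5² × mean(4 corners)
unit = 1.5² × 1.168 / (4×255) = 0.00257647 mm³ per gray-sum
row 0: Σ corner-gray over 13 cells = 5924  → 15.2630
row 1: Σ corner-gray over 13 cells = 5770  → 14.8662
row 2: Σ corner-gray over 13 cells = 5768  → 14.8611
row 3: Σ corner-gray over 13 cells = 6153  → 15.8530
row 4: Σ corner-gray over 13 cells = 6041  → 15.5645
row 5: Σ corner-gray over 13 cells = 7221  → 18.6047
row 6: Σ corner-gray over 13 cells = 6688  → 17.2314
row 7: Σ corner-gray over 13 cells = 6093  → 15.6984
row 8: Σ corner-gray over 13 cells = 6802  → 17.5252
row 9: Σ corner-gray over 13 cells = 6146  → 15.8350
row 10: Σ corner-gray over 13 cells = 6705  → 17.2752
row 11: Σ corner-gray over 13 cells = 6156  → 15.8608
Σ rows: total corner-gray = 75467  → 194.4385 mm³


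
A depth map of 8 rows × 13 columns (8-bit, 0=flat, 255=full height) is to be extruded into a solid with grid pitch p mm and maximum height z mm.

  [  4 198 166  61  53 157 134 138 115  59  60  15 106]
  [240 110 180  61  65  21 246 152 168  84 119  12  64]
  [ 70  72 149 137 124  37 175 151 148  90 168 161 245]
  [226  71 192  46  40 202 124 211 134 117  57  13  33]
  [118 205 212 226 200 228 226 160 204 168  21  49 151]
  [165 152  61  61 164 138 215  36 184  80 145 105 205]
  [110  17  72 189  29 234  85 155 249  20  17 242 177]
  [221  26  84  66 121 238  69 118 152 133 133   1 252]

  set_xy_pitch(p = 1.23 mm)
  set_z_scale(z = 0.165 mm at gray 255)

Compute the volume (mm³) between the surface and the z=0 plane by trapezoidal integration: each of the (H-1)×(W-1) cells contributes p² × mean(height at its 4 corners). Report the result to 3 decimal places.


10.359

height_mm = gray/255 × 0.165; cell vol = 1.23² × mean(4 corners)
unit = 1.23² × 0.165 / (4×255) = 0.000244734 mm³ per gray-sum
row 0: Σ corner-gray over 12 cells = 5162  → 1.2633
row 1: Σ corner-gray over 12 cells = 5879  → 1.4388
row 2: Σ corner-gray over 12 cells = 5812  → 1.4224
row 3: Σ corner-gray over 12 cells = 6740  → 1.6495
row 4: Σ corner-gray over 12 cells = 7119  → 1.7423
row 5: Σ corner-gray over 12 cells = 5957  → 1.4579
row 6: Σ corner-gray over 12 cells = 5660  → 1.3852
Σ rows: total corner-gray = 42329  → 10.3593 mm³


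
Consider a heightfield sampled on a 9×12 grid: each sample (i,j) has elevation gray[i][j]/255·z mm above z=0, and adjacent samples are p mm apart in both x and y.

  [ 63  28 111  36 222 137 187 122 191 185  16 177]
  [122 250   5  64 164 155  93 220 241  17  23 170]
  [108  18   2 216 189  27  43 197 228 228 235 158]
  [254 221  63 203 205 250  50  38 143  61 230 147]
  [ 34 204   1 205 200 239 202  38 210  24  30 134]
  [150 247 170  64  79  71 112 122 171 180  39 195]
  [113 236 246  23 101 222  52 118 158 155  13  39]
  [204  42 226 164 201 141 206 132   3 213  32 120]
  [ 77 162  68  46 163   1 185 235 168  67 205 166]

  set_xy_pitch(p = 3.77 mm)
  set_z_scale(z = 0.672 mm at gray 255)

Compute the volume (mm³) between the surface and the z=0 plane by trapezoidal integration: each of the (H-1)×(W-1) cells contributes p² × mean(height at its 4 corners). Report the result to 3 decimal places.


height_mm = gray/255 × 0.672; cell vol = 3.77² × mean(4 corners)
unit = 3.77² × 0.672 / (4×255) = 0.00936379 mm³ per gray-sum
row 0: Σ corner-gray over 11 cells = 5466  → 51.1825
row 1: Σ corner-gray over 11 cells = 5788  → 54.1976
row 2: Σ corner-gray over 11 cells = 6361  → 59.5631
row 3: Σ corner-gray over 11 cells = 6203  → 58.0836
row 4: Σ corner-gray over 11 cells = 5729  → 53.6452
row 5: Σ corner-gray over 11 cells = 5655  → 52.9522
row 6: Σ corner-gray over 11 cells = 5844  → 54.7220
row 7: Σ corner-gray over 11 cells = 5887  → 55.1246
Σ rows: total corner-gray = 46933  → 439.4709 mm³

439.471


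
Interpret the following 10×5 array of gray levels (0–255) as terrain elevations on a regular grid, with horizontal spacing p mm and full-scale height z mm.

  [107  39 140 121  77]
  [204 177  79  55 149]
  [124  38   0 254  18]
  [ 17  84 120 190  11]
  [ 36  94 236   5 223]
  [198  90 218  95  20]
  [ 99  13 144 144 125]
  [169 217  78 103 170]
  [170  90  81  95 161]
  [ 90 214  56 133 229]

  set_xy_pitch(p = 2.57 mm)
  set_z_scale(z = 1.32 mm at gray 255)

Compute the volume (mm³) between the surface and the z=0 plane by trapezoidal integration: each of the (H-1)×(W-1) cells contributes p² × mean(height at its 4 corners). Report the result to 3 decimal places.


height_mm = gray/255 × 1.32; cell vol = 2.57² × mean(4 corners)
unit = 2.57² × 1.32 / (4×255) = 0.00854752 mm³ per gray-sum
row 0: Σ corner-gray over 4 cells = 1759  → 15.0351
row 1: Σ corner-gray over 4 cells = 1701  → 14.5393
row 2: Σ corner-gray over 4 cells = 1542  → 13.1803
row 3: Σ corner-gray over 4 cells = 1745  → 14.9154
row 4: Σ corner-gray over 4 cells = 1953  → 16.6933
row 5: Σ corner-gray over 4 cells = 1850  → 15.8129
row 6: Σ corner-gray over 4 cells = 1961  → 16.7617
row 7: Σ corner-gray over 4 cells = 1998  → 17.0779
row 8: Σ corner-gray over 4 cells = 1988  → 16.9925
Σ rows: total corner-gray = 16497  → 141.0084 mm³

141.008


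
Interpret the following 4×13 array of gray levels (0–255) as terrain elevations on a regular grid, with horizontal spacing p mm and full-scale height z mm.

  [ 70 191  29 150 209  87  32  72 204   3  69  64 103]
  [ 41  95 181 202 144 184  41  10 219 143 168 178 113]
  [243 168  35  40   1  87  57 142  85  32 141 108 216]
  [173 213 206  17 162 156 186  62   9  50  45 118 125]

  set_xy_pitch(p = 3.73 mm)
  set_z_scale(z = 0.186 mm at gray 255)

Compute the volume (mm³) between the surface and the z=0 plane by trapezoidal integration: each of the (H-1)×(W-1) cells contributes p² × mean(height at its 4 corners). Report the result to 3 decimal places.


height_mm = gray/255 × 0.186; cell vol = 3.73² × mean(4 corners)
unit = 3.73² × 0.186 / (4×255) = 0.00253706 mm³ per gray-sum
row 0: Σ corner-gray over 12 cells = 5677  → 14.4029
row 1: Σ corner-gray over 12 cells = 5535  → 14.0426
row 2: Σ corner-gray over 12 cells = 4997  → 12.6777
Σ rows: total corner-gray = 16209  → 41.1232 mm³

41.123


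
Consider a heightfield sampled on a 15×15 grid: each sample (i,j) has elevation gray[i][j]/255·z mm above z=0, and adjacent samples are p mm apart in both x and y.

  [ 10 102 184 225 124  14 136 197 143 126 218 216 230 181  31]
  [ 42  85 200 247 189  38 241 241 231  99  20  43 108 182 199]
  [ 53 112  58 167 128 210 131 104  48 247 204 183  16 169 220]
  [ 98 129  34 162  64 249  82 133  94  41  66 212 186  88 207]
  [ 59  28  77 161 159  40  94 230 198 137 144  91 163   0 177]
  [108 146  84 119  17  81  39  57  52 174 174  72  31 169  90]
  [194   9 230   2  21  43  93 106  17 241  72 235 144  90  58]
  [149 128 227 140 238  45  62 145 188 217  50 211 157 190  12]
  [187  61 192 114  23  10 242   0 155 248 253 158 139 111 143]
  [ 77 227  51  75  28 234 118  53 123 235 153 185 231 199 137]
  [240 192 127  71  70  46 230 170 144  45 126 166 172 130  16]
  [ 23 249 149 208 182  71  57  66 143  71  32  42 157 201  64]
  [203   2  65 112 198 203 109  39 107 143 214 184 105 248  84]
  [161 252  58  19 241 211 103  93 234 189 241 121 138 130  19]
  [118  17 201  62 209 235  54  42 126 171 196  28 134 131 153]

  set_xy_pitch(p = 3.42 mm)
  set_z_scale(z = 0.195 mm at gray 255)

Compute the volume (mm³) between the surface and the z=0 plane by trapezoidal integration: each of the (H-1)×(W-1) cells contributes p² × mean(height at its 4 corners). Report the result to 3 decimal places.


227.293

height_mm = gray/255 × 0.195; cell vol = 3.42² × mean(4 corners)
unit = 3.42² × 0.195 / (4×255) = 0.00223608 mm³ per gray-sum
row 0: Σ corner-gray over 14 cells = 8322  → 18.6086
row 1: Σ corner-gray over 14 cells = 7916  → 17.7008
row 2: Σ corner-gray over 14 cells = 7212  → 16.1266
row 3: Σ corner-gray over 14 cells = 6665  → 14.9034
row 4: Σ corner-gray over 14 cells = 5908  → 13.2107
row 5: Σ corner-gray over 14 cells = 5486  → 12.2671
row 6: Σ corner-gray over 14 cells = 7015  → 15.6861
row 7: Σ corner-gray over 14 cells = 7899  → 17.6628
row 8: Σ corner-gray over 14 cells = 7780  → 17.3967
row 9: Σ corner-gray over 14 cells = 7672  → 17.1552
row 10: Σ corner-gray over 14 cells = 6977  → 15.6011
row 11: Σ corner-gray over 14 cells = 7088  → 15.8493
row 12: Σ corner-gray over 14 cells = 7985  → 17.8551
row 13: Σ corner-gray over 14 cells = 7723  → 17.2692
Σ rows: total corner-gray = 101648  → 227.2927 mm³


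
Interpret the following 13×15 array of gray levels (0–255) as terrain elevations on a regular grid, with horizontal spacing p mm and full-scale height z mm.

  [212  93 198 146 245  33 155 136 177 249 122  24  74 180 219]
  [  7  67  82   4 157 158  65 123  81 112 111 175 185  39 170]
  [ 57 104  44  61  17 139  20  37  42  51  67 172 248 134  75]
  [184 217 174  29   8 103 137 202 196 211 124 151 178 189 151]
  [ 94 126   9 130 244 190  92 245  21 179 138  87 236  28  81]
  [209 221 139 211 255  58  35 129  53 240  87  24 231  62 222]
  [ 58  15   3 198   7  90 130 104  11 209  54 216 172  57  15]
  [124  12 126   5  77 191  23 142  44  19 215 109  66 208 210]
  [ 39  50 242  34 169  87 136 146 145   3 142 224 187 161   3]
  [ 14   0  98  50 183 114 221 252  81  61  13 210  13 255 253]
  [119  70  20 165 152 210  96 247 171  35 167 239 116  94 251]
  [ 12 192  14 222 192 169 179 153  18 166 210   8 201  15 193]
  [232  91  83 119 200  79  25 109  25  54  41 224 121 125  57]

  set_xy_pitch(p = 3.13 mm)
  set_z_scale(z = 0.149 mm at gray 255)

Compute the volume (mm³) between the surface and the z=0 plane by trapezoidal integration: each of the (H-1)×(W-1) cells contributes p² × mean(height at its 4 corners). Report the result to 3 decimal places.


height_mm = gray/255 × 0.149; cell vol = 3.13² × mean(4 corners)
unit = 3.13² × 0.149 / (4×255) = 0.00143112 mm³ per gray-sum
row 0: Σ corner-gray over 14 cells = 6990  → 10.0035
row 1: Σ corner-gray over 14 cells = 5299  → 7.5835
row 2: Σ corner-gray over 14 cells = 6577  → 9.4124
row 3: Σ corner-gray over 14 cells = 7798  → 11.1598
row 4: Σ corner-gray over 14 cells = 7546  → 10.7992
row 5: Σ corner-gray over 14 cells = 6526  → 9.3395
row 6: Σ corner-gray over 14 cells = 5413  → 7.7466
row 7: Σ corner-gray over 14 cells = 6302  → 9.0189
row 8: Σ corner-gray over 14 cells = 6863  → 9.8217
row 9: Σ corner-gray over 14 cells = 7303  → 10.4514
row 10: Σ corner-gray over 14 cells = 7617  → 10.9008
row 11: Σ corner-gray over 14 cells = 6564  → 9.3938
Σ rows: total corner-gray = 80798  → 115.6313 mm³

115.631


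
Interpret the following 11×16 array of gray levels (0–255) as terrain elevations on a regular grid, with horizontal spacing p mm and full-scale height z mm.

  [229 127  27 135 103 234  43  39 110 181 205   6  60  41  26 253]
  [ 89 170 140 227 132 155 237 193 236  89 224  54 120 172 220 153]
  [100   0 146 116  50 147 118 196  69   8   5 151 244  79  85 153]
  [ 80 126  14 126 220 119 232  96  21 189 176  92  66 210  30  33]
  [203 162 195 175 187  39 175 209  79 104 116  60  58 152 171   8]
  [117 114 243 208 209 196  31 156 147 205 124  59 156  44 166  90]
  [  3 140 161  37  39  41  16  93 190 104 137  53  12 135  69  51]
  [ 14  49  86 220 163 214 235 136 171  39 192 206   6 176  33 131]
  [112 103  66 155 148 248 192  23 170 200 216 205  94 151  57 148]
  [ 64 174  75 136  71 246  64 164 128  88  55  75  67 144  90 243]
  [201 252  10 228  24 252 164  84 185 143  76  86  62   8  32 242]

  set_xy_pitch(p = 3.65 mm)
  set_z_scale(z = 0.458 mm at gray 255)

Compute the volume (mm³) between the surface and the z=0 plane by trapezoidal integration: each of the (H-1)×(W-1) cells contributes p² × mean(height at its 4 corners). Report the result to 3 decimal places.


449.773

height_mm = gray/255 × 0.458; cell vol = 3.65² × mean(4 corners)
unit = 3.65² × 0.458 / (4×255) = 0.00598206 mm³ per gray-sum
row 0: Σ corner-gray over 15 cells = 8136  → 48.6701
row 1: Σ corner-gray over 15 cells = 8061  → 48.2214
row 2: Σ corner-gray over 15 cells = 6628  → 39.6491
row 3: Σ corner-gray over 15 cells = 7522  → 44.9971
row 4: Σ corner-gray over 15 cells = 8298  → 49.6392
row 5: Σ corner-gray over 15 cells = 6831  → 40.8635
row 6: Σ corner-gray over 15 cells = 6505  → 38.9133
row 7: Σ corner-gray over 15 cells = 8313  → 49.7289
row 8: Σ corner-gray over 15 cells = 7777  → 46.5225
row 9: Σ corner-gray over 15 cells = 7116  → 42.5684
Σ rows: total corner-gray = 75187  → 449.7734 mm³


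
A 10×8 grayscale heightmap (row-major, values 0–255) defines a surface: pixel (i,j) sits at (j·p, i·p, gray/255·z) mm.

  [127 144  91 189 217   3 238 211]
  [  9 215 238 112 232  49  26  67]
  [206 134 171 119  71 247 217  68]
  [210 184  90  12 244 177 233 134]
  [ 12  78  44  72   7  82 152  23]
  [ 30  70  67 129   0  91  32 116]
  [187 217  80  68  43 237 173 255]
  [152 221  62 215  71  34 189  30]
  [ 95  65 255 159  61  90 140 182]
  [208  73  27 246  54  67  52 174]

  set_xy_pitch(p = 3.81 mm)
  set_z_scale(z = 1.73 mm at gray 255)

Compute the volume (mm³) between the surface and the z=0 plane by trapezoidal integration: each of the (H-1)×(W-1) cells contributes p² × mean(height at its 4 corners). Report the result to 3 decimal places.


762.594

height_mm = gray/255 × 1.73; cell vol = 3.81² × mean(4 corners)
unit = 3.81² × 1.73 / (4×255) = 0.0246204 mm³ per gray-sum
row 0: Σ corner-gray over 7 cells = 3922  → 96.5614
row 1: Σ corner-gray over 7 cells = 4012  → 98.7772
row 2: Σ corner-gray over 7 cells = 4416  → 108.7239
row 3: Σ corner-gray over 7 cells = 3129  → 77.0374
row 4: Σ corner-gray over 7 cells = 1829  → 45.0308
row 5: Σ corner-gray over 7 cells = 3002  → 73.9106
row 6: Σ corner-gray over 7 cells = 3844  → 94.6410
row 7: Σ corner-gray over 7 cells = 3583  → 88.2151
row 8: Σ corner-gray over 7 cells = 3237  → 79.6964
Σ rows: total corner-gray = 30974  → 762.5936 mm³
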